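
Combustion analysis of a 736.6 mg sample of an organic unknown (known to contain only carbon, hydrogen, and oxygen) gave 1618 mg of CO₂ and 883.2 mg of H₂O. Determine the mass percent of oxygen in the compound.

26.63%

mol C = 1.618 g CO₂ ÷ 44.009 g/mol = 0.036765 mol
mol H = 2 × 0.8832 g H₂O ÷ 18.015 g/mol = 0.098052 mol
mass O = 0.7366 − (0.44159 + 0.098836) = 0.19618 g → mol O = 0.19618 ÷ 15.999 = 0.012262 mol
mass % O = 0.19618 g ÷ 0.7366 g × 100%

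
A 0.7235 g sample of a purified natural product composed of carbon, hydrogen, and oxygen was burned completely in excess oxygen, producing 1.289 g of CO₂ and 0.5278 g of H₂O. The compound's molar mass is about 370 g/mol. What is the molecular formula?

mol C = 1.289 g CO₂ ÷ 44.009 g/mol = 0.029289 mol
mol H = 2 × 0.5278 g H₂O ÷ 18.015 g/mol = 0.058596 mol
mass O = 0.7235 − (0.35180 + 0.059064) = 0.31264 g → mol O = 0.31264 ÷ 15.999 = 0.019541 mol
Divide by the smallest (0.019541 mol): C 1.499, H 2.999, O 1.000
Multiplying each by 2 gives whole numbers: C 3.00, H 6.00, O 2.00
Empirical formula: C3H6O2
Empirical-formula mass = 74.08 g/mol; 370 ÷ 74.08 ≈ 5, so the molecular formula is C15H30O10.

C15H30O10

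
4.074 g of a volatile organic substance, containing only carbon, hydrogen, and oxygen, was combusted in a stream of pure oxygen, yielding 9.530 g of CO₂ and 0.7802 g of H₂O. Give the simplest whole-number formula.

C5H2O2

mol C = 9.530 g CO₂ ÷ 44.009 g/mol = 0.21655 mol
mol H = 2 × 0.7802 g H₂O ÷ 18.015 g/mol = 0.086617 mol
mass O = 4.074 − (2.6009 + 0.087310) = 1.3857 g → mol O = 1.3857 ÷ 15.999 = 0.086615 mol
Divide by the smallest (0.086615 mol): C 2.500, H 1.000, O 1.000
Multiplying each by 2 gives whole numbers: C 5.00, H 2.00, O 2.00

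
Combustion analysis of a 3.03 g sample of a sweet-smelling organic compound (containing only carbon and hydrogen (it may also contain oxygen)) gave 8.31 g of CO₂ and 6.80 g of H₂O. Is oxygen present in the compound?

mol C = 8.31 g CO₂ ÷ 44.009 g/mol = 0.1888 mol
mol H = 2 × 6.80 g H₂O ÷ 18.015 g/mol = 0.7549 mol
C and H together account for 3.029 g — essentially the entire 3.03 g sample — so the compound contains no oxygen.

no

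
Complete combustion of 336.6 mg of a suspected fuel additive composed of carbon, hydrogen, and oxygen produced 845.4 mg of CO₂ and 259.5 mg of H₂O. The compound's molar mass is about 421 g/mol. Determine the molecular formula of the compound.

mol C = 0.8454 g CO₂ ÷ 44.009 g/mol = 0.019210 mol
mol H = 2 × 0.2595 g H₂O ÷ 18.015 g/mol = 0.028809 mol
mass O = 0.3366 − (0.23073 + 0.029040) = 0.076832 g → mol O = 0.076832 ÷ 15.999 = 0.0048023 mol
Divide by the smallest (0.0048023 mol): C 4.000, H 5.999, O 1.000
Empirical formula: C4H6O
Empirical-formula mass = 70.09 g/mol; 421 ÷ 70.09 ≈ 6, so the molecular formula is C24H36O6.

C24H36O6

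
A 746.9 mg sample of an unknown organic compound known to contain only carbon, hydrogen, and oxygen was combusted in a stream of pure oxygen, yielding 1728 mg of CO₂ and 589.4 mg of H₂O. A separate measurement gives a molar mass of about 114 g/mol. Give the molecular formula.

mol C = 1.728 g CO₂ ÷ 44.009 g/mol = 0.039265 mol
mol H = 2 × 0.5894 g H₂O ÷ 18.015 g/mol = 0.065434 mol
mass O = 0.7469 − (0.47161 + 0.065958) = 0.20933 g → mol O = 0.20933 ÷ 15.999 = 0.013084 mol
Divide by the smallest (0.013084 mol): C 3.001, H 5.001, O 1.000
Empirical formula: C3H5O
Empirical-formula mass = 57.07 g/mol; 114 ÷ 57.07 ≈ 2, so the molecular formula is C6H10O2.

C6H10O2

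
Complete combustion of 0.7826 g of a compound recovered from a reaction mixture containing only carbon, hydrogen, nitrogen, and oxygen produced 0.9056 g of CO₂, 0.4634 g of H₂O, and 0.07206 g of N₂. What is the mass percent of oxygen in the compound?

52.58%

mol C = 0.9056 g CO₂ ÷ 44.009 g/mol = 0.020578 mol
mol H = 2 × 0.4634 g H₂O ÷ 18.015 g/mol = 0.051446 mol
mol N = 2 × 0.07206 g N₂ ÷ 28.014 g/mol = 0.0051446 mol
mass O = 0.7826 − (0.24716 + 0.051858 + 0.072060) = 0.41152 g → mol O = 0.41152 ÷ 15.999 = 0.025722 mol
mass % O = 0.41152 g ÷ 0.7826 g × 100%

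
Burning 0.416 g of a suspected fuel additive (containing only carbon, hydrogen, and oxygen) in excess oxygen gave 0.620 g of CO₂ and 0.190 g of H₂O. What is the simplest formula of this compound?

C2H3O2

mol C = 0.620 g CO₂ ÷ 44.009 g/mol = 0.01409 mol
mol H = 2 × 0.190 g H₂O ÷ 18.015 g/mol = 0.02109 mol
mass O = 0.416 − (0.1692 + 0.02126) = 0.2255 g → mol O = 0.2255 ÷ 15.999 = 0.01410 mol
Divide by the smallest (0.01409 mol): C 1.000, H 1.497, O 1.001
Multiplying each by 2 gives whole numbers: C 2.00, H 2.99, O 2.00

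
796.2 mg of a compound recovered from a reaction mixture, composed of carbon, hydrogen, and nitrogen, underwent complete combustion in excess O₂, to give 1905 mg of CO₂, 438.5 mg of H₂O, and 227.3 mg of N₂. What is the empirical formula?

C8H9N3

mol C = 1.905 g CO₂ ÷ 44.009 g/mol = 0.043287 mol
mol H = 2 × 0.4385 g H₂O ÷ 18.015 g/mol = 0.048682 mol
mol N = 2 × 0.2273 g N₂ ÷ 28.014 g/mol = 0.016228 mol
Divide by the smallest (0.016228 mol): C 2.667, H 3.000, N 1.000
Multiplying each by 3 gives whole numbers: C 8.00, H 9.00, N 3.00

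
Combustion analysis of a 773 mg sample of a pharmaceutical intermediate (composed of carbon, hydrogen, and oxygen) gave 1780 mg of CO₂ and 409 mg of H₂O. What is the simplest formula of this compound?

C8H9O3

mol C = 1.78 g CO₂ ÷ 44.009 g/mol = 0.04045 mol
mol H = 2 × 0.409 g H₂O ÷ 18.015 g/mol = 0.04541 mol
mass O = 0.773 − (0.4858 + 0.04577) = 0.2414 g → mol O = 0.2414 ÷ 15.999 = 0.01509 mol
Divide by the smallest (0.01509 mol): C 2.680, H 3.009, O 1.000
Multiplying each by 3 gives whole numbers: C 8.04, H 9.03, O 3.00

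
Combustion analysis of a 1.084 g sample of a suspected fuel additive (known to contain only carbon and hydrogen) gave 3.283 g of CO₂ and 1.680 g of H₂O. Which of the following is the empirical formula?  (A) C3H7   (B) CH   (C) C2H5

(C) C2H5

mol C = 3.283 g CO₂ ÷ 44.009 g/mol = 0.074598 mol
mol H = 2 × 1.680 g H₂O ÷ 18.015 g/mol = 0.18651 mol
Divide by the smallest (0.074598 mol): C 1.000, H 2.500
Multiplying each by 2 gives whole numbers: C 2.00, H 5.00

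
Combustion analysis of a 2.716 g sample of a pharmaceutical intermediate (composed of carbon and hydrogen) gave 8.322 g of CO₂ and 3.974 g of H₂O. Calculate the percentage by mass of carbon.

mol C = 8.322 g CO₂ ÷ 44.009 g/mol = 0.18910 mol
mol H = 2 × 3.974 g H₂O ÷ 18.015 g/mol = 0.44119 mol
mass % C = 2.2713 g ÷ 2.716 g × 100%

83.62%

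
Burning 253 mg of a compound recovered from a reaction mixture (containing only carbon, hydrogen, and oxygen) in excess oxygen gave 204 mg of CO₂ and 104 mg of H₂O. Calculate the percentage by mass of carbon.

22.0%

mol C = 0.204 g CO₂ ÷ 44.009 g/mol = 0.004635 mol
mol H = 2 × 0.104 g H₂O ÷ 18.015 g/mol = 0.01155 mol
mass O = 0.253 − (0.05568 + 0.01164) = 0.1857 g → mol O = 0.1857 ÷ 15.999 = 0.01161 mol
mass % C = 0.05568 g ÷ 0.253 g × 100%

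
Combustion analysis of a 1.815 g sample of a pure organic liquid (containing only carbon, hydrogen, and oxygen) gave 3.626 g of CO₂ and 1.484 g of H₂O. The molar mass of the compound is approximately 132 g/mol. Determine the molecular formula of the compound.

C6H12O3

mol C = 3.626 g CO₂ ÷ 44.009 g/mol = 0.082392 mol
mol H = 2 × 1.484 g H₂O ÷ 18.015 g/mol = 0.16475 mol
mass O = 1.815 − (0.98961 + 0.16607) = 0.65932 g → mol O = 0.65932 ÷ 15.999 = 0.041210 mol
Divide by the smallest (0.041210 mol): C 1.999, H 3.998, O 1.000
Empirical formula: C2H4O
Empirical-formula mass = 44.05 g/mol; 132 ÷ 44.05 ≈ 3, so the molecular formula is C6H12O3.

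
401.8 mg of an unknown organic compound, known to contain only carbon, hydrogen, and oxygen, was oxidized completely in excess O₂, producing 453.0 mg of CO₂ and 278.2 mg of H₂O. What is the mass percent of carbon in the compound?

mol C = 0.4530 g CO₂ ÷ 44.009 g/mol = 0.010293 mol
mol H = 2 × 0.2782 g H₂O ÷ 18.015 g/mol = 0.030885 mol
mass O = 0.4018 − (0.12363 + 0.031132) = 0.24703 g → mol O = 0.24703 ÷ 15.999 = 0.015441 mol
mass % C = 0.12363 g ÷ 0.4018 g × 100%

30.77%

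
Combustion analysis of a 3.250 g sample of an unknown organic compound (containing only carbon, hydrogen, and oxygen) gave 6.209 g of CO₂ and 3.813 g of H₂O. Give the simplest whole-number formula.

mol C = 6.209 g CO₂ ÷ 44.009 g/mol = 0.14108 mol
mol H = 2 × 3.813 g H₂O ÷ 18.015 g/mol = 0.42331 mol
mass O = 3.250 − (1.6946 + 0.42670) = 1.1287 g → mol O = 1.1287 ÷ 15.999 = 0.070550 mol
Divide by the smallest (0.070550 mol): C 2.000, H 6.000, O 1.000

C2H6O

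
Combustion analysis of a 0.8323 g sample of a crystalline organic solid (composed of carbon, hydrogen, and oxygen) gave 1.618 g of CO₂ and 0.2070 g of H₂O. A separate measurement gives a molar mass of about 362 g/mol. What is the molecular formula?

C16H10O10

mol C = 1.618 g CO₂ ÷ 44.009 g/mol = 0.036765 mol
mol H = 2 × 0.2070 g H₂O ÷ 18.015 g/mol = 0.022981 mol
mass O = 0.8323 − (0.44159 + 0.023165) = 0.36755 g → mol O = 0.36755 ÷ 15.999 = 0.022973 mol
Divide by the smallest (0.022973 mol): C 1.600, H 1.000, O 1.000
Multiplying each by 5 gives whole numbers: C 8.00, H 5.00, O 5.00
Empirical formula: C8H5O5
Empirical-formula mass = 181.12 g/mol; 362 ÷ 181.12 ≈ 2, so the molecular formula is C16H10O10.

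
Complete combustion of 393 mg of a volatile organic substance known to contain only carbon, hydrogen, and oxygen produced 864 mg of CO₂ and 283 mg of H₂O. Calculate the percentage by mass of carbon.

60.0%

mol C = 0.864 g CO₂ ÷ 44.009 g/mol = 0.01963 mol
mol H = 2 × 0.283 g H₂O ÷ 18.015 g/mol = 0.03142 mol
mass O = 0.393 − (0.2358 + 0.03167) = 0.1255 g → mol O = 0.1255 ÷ 15.999 = 0.007846 mol
mass % C = 0.2358 g ÷ 0.393 g × 100%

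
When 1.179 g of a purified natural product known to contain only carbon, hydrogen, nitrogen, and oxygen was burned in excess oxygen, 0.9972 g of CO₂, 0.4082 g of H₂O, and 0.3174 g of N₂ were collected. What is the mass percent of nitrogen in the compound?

mol C = 0.9972 g CO₂ ÷ 44.009 g/mol = 0.022659 mol
mol H = 2 × 0.4082 g H₂O ÷ 18.015 g/mol = 0.045318 mol
mol N = 2 × 0.3174 g N₂ ÷ 28.014 g/mol = 0.022660 mol
mass O = 1.179 − (0.27216 + 0.045680 + 0.31740) = 0.54376 g → mol O = 0.54376 ÷ 15.999 = 0.033987 mol
mass % N = 0.31740 g ÷ 1.179 g × 100%

26.92%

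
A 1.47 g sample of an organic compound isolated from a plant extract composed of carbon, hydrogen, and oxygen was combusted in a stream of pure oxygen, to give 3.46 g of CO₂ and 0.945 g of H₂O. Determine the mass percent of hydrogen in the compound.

7.2%

mol C = 3.46 g CO₂ ÷ 44.009 g/mol = 0.07862 mol
mol H = 2 × 0.945 g H₂O ÷ 18.015 g/mol = 0.1049 mol
mass O = 1.47 − (0.9443 + 0.1058) = 0.4199 g → mol O = 0.4199 ÷ 15.999 = 0.02625 mol
mass % H = 0.1058 g ÷ 1.47 g × 100%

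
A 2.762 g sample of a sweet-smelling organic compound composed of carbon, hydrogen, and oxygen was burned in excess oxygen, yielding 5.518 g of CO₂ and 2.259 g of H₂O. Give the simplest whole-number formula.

mol C = 5.518 g CO₂ ÷ 44.009 g/mol = 0.12538 mol
mol H = 2 × 2.259 g H₂O ÷ 18.015 g/mol = 0.25079 mol
mass O = 2.762 − (1.5060 + 0.25280) = 1.0032 g → mol O = 1.0032 ÷ 15.999 = 0.062705 mol
Divide by the smallest (0.062705 mol): C 2.000, H 4.000, O 1.000

C2H4O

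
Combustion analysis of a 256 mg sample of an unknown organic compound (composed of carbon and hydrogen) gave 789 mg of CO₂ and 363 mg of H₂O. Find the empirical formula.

C4H9

mol C = 0.789 g CO₂ ÷ 44.009 g/mol = 0.01793 mol
mol H = 2 × 0.363 g H₂O ÷ 18.015 g/mol = 0.04030 mol
Divide by the smallest (0.01793 mol): C 1.000, H 2.248
Multiplying each by 4 gives whole numbers: C 4.00, H 8.99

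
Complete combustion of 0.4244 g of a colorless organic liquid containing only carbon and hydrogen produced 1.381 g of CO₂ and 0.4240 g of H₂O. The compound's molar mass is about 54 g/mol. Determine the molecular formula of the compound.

C4H6

mol C = 1.381 g CO₂ ÷ 44.009 g/mol = 0.031380 mol
mol H = 2 × 0.4240 g H₂O ÷ 18.015 g/mol = 0.047072 mol
Divide by the smallest (0.031380 mol): C 1.000, H 1.500
Multiplying each by 2 gives whole numbers: C 2.00, H 3.00
Empirical formula: C2H3
Empirical-formula mass = 27.05 g/mol; 54 ÷ 27.05 ≈ 2, so the molecular formula is C4H6.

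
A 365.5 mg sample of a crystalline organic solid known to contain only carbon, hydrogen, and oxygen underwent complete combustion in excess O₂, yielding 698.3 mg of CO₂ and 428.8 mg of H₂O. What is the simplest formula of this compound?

C2H6O

mol C = 0.6983 g CO₂ ÷ 44.009 g/mol = 0.015867 mol
mol H = 2 × 0.4288 g H₂O ÷ 18.015 g/mol = 0.047605 mol
mass O = 0.3655 − (0.19058 + 0.047986) = 0.12693 g → mol O = 0.12693 ÷ 15.999 = 0.0079338 mol
Divide by the smallest (0.0079338 mol): C 2.000, H 6.000, O 1.000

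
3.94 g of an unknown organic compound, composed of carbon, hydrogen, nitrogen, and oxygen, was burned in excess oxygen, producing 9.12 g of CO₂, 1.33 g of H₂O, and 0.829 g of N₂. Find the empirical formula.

C7H5N2O

mol C = 9.12 g CO₂ ÷ 44.009 g/mol = 0.2072 mol
mol H = 2 × 1.33 g H₂O ÷ 18.015 g/mol = 0.1477 mol
mol N = 2 × 0.829 g N₂ ÷ 28.014 g/mol = 0.05918 mol
mass O = 3.94 − (2.489 + 0.1488 + 0.8290) = 0.4731 g → mol O = 0.4731 ÷ 15.999 = 0.02957 mol
Divide by the smallest (0.02957 mol): C 7.008, H 4.993, N 2.001, O 1.000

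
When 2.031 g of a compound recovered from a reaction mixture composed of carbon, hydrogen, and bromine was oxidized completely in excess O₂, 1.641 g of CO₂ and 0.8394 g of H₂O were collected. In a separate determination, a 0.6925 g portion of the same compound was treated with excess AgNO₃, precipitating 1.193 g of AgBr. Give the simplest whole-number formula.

C2H5Br

mol C = 1.641 g CO₂ ÷ 44.009 g/mol = 0.037288 mol
mol H = 2 × 0.8394 g H₂O ÷ 18.015 g/mol = 0.093189 mol
From the AgBr data: mol Br per gram of compound = (1.193 ÷ 187.772) ÷ 0.6925 = 0.0091747 mol/g, so in the 2.031 g combustion sample mol Br = 0.018634 mol
Divide by the smallest (0.018634 mol): C 2.001, H 5.001, Br 1.000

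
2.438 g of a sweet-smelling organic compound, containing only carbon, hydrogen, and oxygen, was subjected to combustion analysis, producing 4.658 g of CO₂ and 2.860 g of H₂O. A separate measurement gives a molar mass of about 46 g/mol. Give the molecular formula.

C2H6O

mol C = 4.658 g CO₂ ÷ 44.009 g/mol = 0.10584 mol
mol H = 2 × 2.860 g H₂O ÷ 18.015 g/mol = 0.31751 mol
mass O = 2.438 − (1.2713 + 0.32005) = 0.84668 g → mol O = 0.84668 ÷ 15.999 = 0.052921 mol
Divide by the smallest (0.052921 mol): C 2.000, H 6.000, O 1.000
Empirical formula: C2H6O
Empirical-formula mass = 46.07 g/mol; 46 ÷ 46.07 ≈ 1, so the molecular formula is C2H6O.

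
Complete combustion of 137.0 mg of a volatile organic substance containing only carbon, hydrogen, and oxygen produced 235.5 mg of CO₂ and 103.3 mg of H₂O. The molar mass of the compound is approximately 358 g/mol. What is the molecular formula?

mol C = 0.2355 g CO₂ ÷ 44.009 g/mol = 0.0053512 mol
mol H = 2 × 0.1033 g H₂O ÷ 18.015 g/mol = 0.011468 mol
mass O = 0.1370 − (0.064273 + 0.011560) = 0.061167 g → mol O = 0.061167 ÷ 15.999 = 0.0038232 mol
Divide by the smallest (0.0038232 mol): C 1.400, H 3.000, O 1.000
Multiplying each by 5 gives whole numbers: C 7.00, H 15.00, O 5.00
Empirical formula: C7H15O5
Empirical-formula mass = 179.19 g/mol; 358 ÷ 179.19 ≈ 2, so the molecular formula is C14H30O10.

C14H30O10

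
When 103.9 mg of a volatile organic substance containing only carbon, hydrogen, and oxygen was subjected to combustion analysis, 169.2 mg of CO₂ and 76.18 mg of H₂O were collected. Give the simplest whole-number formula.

C5H11O4

mol C = 0.1692 g CO₂ ÷ 44.009 g/mol = 0.0038447 mol
mol H = 2 × 0.07618 g H₂O ÷ 18.015 g/mol = 0.0084574 mol
mass O = 0.1039 − (0.046178 + 0.0085251) = 0.049197 g → mol O = 0.049197 ÷ 15.999 = 0.0030750 mol
Divide by the smallest (0.0030750 mol): C 1.250, H 2.750, O 1.000
Multiplying each by 4 gives whole numbers: C 5.00, H 11.00, O 4.00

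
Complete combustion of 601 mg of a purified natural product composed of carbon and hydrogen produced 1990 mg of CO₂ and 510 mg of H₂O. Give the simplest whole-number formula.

C4H5

mol C = 1.99 g CO₂ ÷ 44.009 g/mol = 0.04522 mol
mol H = 2 × 0.510 g H₂O ÷ 18.015 g/mol = 0.05662 mol
Divide by the smallest (0.04522 mol): C 1.000, H 1.252
Multiplying each by 4 gives whole numbers: C 4.00, H 5.01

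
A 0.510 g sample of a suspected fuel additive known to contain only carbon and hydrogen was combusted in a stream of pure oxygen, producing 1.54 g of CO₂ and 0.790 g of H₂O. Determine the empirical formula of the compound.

C2H5

mol C = 1.54 g CO₂ ÷ 44.009 g/mol = 0.03499 mol
mol H = 2 × 0.790 g H₂O ÷ 18.015 g/mol = 0.08770 mol
Divide by the smallest (0.03499 mol): C 1.000, H 2.506
Multiplying each by 2 gives whole numbers: C 2.00, H 5.01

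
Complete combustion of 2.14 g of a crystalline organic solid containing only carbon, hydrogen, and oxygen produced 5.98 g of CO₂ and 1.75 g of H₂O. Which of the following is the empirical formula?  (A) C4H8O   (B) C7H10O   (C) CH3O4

mol C = 5.98 g CO₂ ÷ 44.009 g/mol = 0.1359 mol
mol H = 2 × 1.75 g H₂O ÷ 18.015 g/mol = 0.1943 mol
mass O = 2.14 − (1.632 + 0.1958) = 0.3121 g → mol O = 0.3121 ÷ 15.999 = 0.01951 mol
Divide by the smallest (0.01951 mol): C 6.966, H 9.960, O 1.000

(B) C7H10O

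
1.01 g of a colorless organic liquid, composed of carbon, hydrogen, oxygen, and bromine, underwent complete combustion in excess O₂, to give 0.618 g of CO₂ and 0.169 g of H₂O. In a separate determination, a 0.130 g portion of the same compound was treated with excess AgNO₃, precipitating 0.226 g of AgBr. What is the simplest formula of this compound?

C3H4Br2O

mol C = 0.618 g CO₂ ÷ 44.009 g/mol = 0.01404 mol
mol H = 2 × 0.169 g H₂O ÷ 18.015 g/mol = 0.01876 mol
From the AgBr data: mol Br per gram of compound = (0.226 ÷ 187.772) ÷ 0.130 = 0.009258 mol/g, so in the 1.01 g combustion sample mol Br = 0.009351 mol
mass O = 1.01 − (0.1687 + 0.01891 + 0.7472) = 0.07524 g → mol O = 0.07524 ÷ 15.999 = 0.004703 mol
Divide by the smallest (0.004703 mol): C 2.986, H 3.989, Br 1.988, O 1.000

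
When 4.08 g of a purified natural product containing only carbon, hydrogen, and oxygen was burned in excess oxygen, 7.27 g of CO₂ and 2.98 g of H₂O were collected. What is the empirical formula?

C3H6O2

mol C = 7.27 g CO₂ ÷ 44.009 g/mol = 0.1652 mol
mol H = 2 × 2.98 g H₂O ÷ 18.015 g/mol = 0.3308 mol
mass O = 4.08 − (1.984 + 0.3335) = 1.762 g → mol O = 1.762 ÷ 15.999 = 0.1102 mol
Divide by the smallest (0.1102 mol): C 1.500, H 3.003, O 1.000
Multiplying each by 2 gives whole numbers: C 3.00, H 6.01, O 2.00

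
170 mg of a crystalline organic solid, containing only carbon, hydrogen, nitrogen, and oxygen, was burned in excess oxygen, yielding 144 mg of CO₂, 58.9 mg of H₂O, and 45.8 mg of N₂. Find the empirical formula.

C2H4N2O3

mol C = 0.144 g CO₂ ÷ 44.009 g/mol = 0.003272 mol
mol H = 2 × 0.0589 g H₂O ÷ 18.015 g/mol = 0.006539 mol
mol N = 2 × 0.0458 g N₂ ÷ 28.014 g/mol = 0.003270 mol
mass O = 0.170 − (0.03930 + 0.006591 + 0.04580) = 0.07831 g → mol O = 0.07831 ÷ 15.999 = 0.004895 mol
Divide by the smallest (0.003270 mol): C 1.001, H 2.000, N 1.000, O 1.497
Multiplying each by 2 gives whole numbers: C 2.00, H 4.00, N 2.00, O 2.99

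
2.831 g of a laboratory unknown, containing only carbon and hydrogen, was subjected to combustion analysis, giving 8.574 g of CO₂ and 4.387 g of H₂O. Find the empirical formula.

C2H5

mol C = 8.574 g CO₂ ÷ 44.009 g/mol = 0.19482 mol
mol H = 2 × 4.387 g H₂O ÷ 18.015 g/mol = 0.48704 mol
Divide by the smallest (0.19482 mol): C 1.000, H 2.500
Multiplying each by 2 gives whole numbers: C 2.00, H 5.00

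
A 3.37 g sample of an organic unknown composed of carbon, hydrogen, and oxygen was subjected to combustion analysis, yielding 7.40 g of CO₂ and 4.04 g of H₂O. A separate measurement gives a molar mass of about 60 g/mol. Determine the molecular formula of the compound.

C3H8O

mol C = 7.40 g CO₂ ÷ 44.009 g/mol = 0.1681 mol
mol H = 2 × 4.04 g H₂O ÷ 18.015 g/mol = 0.4485 mol
mass O = 3.37 − (2.020 + 0.4521) = 0.8983 g → mol O = 0.8983 ÷ 15.999 = 0.05615 mol
Divide by the smallest (0.05615 mol): C 2.995, H 7.988, O 1.000
Empirical formula: C3H8O
Empirical-formula mass = 60.10 g/mol; 60 ÷ 60.10 ≈ 1, so the molecular formula is C3H8O.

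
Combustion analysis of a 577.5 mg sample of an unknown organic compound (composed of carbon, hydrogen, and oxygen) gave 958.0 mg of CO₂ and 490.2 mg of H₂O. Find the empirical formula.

C4H10O3

mol C = 0.9580 g CO₂ ÷ 44.009 g/mol = 0.021768 mol
mol H = 2 × 0.4902 g H₂O ÷ 18.015 g/mol = 0.054421 mol
mass O = 0.5775 − (0.26146 + 0.054857) = 0.26118 g → mol O = 0.26118 ÷ 15.999 = 0.016325 mol
Divide by the smallest (0.016325 mol): C 1.333, H 3.334, O 1.000
Multiplying each by 3 gives whole numbers: C 4.00, H 10.00, O 3.00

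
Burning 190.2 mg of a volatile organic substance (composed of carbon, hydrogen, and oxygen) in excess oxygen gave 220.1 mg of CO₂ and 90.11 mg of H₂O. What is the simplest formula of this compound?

C2H4O3

mol C = 0.2201 g CO₂ ÷ 44.009 g/mol = 0.0050012 mol
mol H = 2 × 0.09011 g H₂O ÷ 18.015 g/mol = 0.010004 mol
mass O = 0.1902 − (0.060070 + 0.010084) = 0.12005 g → mol O = 0.12005 ÷ 15.999 = 0.0075033 mol
Divide by the smallest (0.0050012 mol): C 1.000, H 2.000, O 1.500
Multiplying each by 2 gives whole numbers: C 2.00, H 4.00, O 3.00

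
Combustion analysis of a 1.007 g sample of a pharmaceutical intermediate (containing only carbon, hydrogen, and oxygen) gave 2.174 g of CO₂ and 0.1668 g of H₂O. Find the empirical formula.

mol C = 2.174 g CO₂ ÷ 44.009 g/mol = 0.049399 mol
mol H = 2 × 0.1668 g H₂O ÷ 18.015 g/mol = 0.018518 mol
mass O = 1.007 − (0.59333 + 0.018666) = 0.39500 g → mol O = 0.39500 ÷ 15.999 = 0.024689 mol
Divide by the smallest (0.018518 mol): C 2.668, H 1.000, O 1.333
Multiplying each by 3 gives whole numbers: C 8.00, H 3.00, O 4.00

C8H3O4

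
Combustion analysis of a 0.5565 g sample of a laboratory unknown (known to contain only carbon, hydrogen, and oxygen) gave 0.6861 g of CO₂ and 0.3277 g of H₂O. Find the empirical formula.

mol C = 0.6861 g CO₂ ÷ 44.009 g/mol = 0.015590 mol
mol H = 2 × 0.3277 g H₂O ÷ 18.015 g/mol = 0.036381 mol
mass O = 0.5565 − (0.18725 + 0.036672) = 0.33258 g → mol O = 0.33258 ÷ 15.999 = 0.020787 mol
Divide by the smallest (0.015590 mol): C 1.000, H 2.334, O 1.333
Multiplying each by 3 gives whole numbers: C 3.00, H 7.00, O 4.00

C3H7O4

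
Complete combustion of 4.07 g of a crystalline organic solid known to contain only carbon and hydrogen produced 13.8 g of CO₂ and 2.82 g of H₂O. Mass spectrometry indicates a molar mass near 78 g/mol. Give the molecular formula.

C6H6

mol C = 13.8 g CO₂ ÷ 44.009 g/mol = 0.3136 mol
mol H = 2 × 2.82 g H₂O ÷ 18.015 g/mol = 0.3131 mol
Divide by the smallest (0.3131 mol): C 1.002, H 1.000
Empirical formula: CH
Empirical-formula mass = 13.02 g/mol; 78 ÷ 13.02 ≈ 6, so the molecular formula is C6H6.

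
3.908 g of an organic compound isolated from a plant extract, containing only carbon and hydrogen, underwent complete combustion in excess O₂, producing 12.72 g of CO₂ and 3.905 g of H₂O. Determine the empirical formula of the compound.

C2H3

mol C = 12.72 g CO₂ ÷ 44.009 g/mol = 0.28903 mol
mol H = 2 × 3.905 g H₂O ÷ 18.015 g/mol = 0.43353 mol
Divide by the smallest (0.28903 mol): C 1.000, H 1.500
Multiplying each by 2 gives whole numbers: C 2.00, H 3.00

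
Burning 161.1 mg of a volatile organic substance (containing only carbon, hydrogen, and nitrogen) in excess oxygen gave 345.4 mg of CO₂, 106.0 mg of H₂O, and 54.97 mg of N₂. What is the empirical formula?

mol C = 0.3454 g CO₂ ÷ 44.009 g/mol = 0.0078484 mol
mol H = 2 × 0.1060 g H₂O ÷ 18.015 g/mol = 0.011768 mol
mol N = 2 × 0.05497 g N₂ ÷ 28.014 g/mol = 0.0039245 mol
Divide by the smallest (0.0039245 mol): C 2.000, H 2.999, N 1.000

C2H3N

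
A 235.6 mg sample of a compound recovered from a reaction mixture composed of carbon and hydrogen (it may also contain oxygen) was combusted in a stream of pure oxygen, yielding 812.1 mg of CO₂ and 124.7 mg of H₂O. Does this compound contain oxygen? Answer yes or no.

no

mol C = 0.8121 g CO₂ ÷ 44.009 g/mol = 0.018453 mol
mol H = 2 × 0.1247 g H₂O ÷ 18.015 g/mol = 0.013844 mol
C and H together account for 0.23559 g — essentially the entire 0.2356 g sample — so the compound contains no oxygen.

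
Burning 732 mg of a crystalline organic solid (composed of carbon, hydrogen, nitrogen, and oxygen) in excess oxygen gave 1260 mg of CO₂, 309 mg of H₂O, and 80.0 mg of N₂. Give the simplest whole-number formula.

mol C = 1.26 g CO₂ ÷ 44.009 g/mol = 0.02863 mol
mol H = 2 × 0.309 g H₂O ÷ 18.015 g/mol = 0.03430 mol
mol N = 2 × 0.0800 g N₂ ÷ 28.014 g/mol = 0.005711 mol
mass O = 0.732 − (0.3439 + 0.03458 + 0.08000) = 0.2735 g → mol O = 0.2735 ÷ 15.999 = 0.01710 mol
Divide by the smallest (0.005711 mol): C 5.013, H 6.006, N 1.000, O 2.994

C5H6NO3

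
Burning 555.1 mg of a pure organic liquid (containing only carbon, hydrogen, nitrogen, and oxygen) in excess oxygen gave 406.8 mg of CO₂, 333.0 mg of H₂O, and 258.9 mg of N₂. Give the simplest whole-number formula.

mol C = 0.4068 g CO₂ ÷ 44.009 g/mol = 0.0092436 mol
mol H = 2 × 0.3330 g H₂O ÷ 18.015 g/mol = 0.036969 mol
mol N = 2 × 0.2589 g N₂ ÷ 28.014 g/mol = 0.018484 mol
mass O = 0.5551 − (0.11102 + 0.037265 + 0.25890) = 0.14791 g → mol O = 0.14791 ÷ 15.999 = 0.0092450 mol
Divide by the smallest (0.0092436 mol): C 1.000, H 3.999, N 2.000, O 1.000

CH4N2O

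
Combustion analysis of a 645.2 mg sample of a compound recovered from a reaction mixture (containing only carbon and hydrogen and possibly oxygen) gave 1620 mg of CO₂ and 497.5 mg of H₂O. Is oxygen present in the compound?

mol C = 1.620 g CO₂ ÷ 44.009 g/mol = 0.036811 mol
mol H = 2 × 0.4975 g H₂O ÷ 18.015 g/mol = 0.055232 mol
C and H account for only 0.49781 g of the 0.6452 g sample; the remaining 0.14739 g must be oxygen.

yes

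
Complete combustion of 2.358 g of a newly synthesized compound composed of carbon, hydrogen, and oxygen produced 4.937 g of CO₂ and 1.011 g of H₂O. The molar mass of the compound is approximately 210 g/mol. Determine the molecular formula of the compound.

C10H10O5

mol C = 4.937 g CO₂ ÷ 44.009 g/mol = 0.11218 mol
mol H = 2 × 1.011 g H₂O ÷ 18.015 g/mol = 0.11224 mol
mass O = 2.358 − (1.3474 + 0.11314) = 0.89745 g → mol O = 0.89745 ÷ 15.999 = 0.056094 mol
Divide by the smallest (0.056094 mol): C 2.000, H 2.001, O 1.000
Empirical formula: C2H2O
Empirical-formula mass = 42.04 g/mol; 210 ÷ 42.04 ≈ 5, so the molecular formula is C10H10O5.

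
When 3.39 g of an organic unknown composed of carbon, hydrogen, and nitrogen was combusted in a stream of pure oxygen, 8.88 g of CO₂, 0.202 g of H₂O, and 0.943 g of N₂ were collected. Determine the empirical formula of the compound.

C9HN3

mol C = 8.88 g CO₂ ÷ 44.009 g/mol = 0.2018 mol
mol H = 2 × 0.202 g H₂O ÷ 18.015 g/mol = 0.02243 mol
mol N = 2 × 0.943 g N₂ ÷ 28.014 g/mol = 0.06732 mol
Divide by the smallest (0.02243 mol): C 8.998, H 1.000, N 3.002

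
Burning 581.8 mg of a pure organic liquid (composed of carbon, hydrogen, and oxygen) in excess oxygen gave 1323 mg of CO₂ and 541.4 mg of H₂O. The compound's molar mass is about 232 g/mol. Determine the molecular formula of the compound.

mol C = 1.323 g CO₂ ÷ 44.009 g/mol = 0.030062 mol
mol H = 2 × 0.5414 g H₂O ÷ 18.015 g/mol = 0.060105 mol
mass O = 0.5818 − (0.36108 + 0.060586) = 0.16014 g → mol O = 0.16014 ÷ 15.999 = 0.010009 mol
Divide by the smallest (0.010009 mol): C 3.003, H 6.005, O 1.000
Empirical formula: C3H6O
Empirical-formula mass = 58.08 g/mol; 232 ÷ 58.08 ≈ 4, so the molecular formula is C12H24O4.

C12H24O4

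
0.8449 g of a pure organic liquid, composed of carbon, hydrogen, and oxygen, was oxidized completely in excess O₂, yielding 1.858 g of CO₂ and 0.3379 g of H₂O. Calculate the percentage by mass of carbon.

mol C = 1.858 g CO₂ ÷ 44.009 g/mol = 0.042219 mol
mol H = 2 × 0.3379 g H₂O ÷ 18.015 g/mol = 0.037513 mol
mass O = 0.8449 − (0.50709 + 0.037813) = 0.30000 g → mol O = 0.30000 ÷ 15.999 = 0.018751 mol
mass % C = 0.50709 g ÷ 0.8449 g × 100%

60.02%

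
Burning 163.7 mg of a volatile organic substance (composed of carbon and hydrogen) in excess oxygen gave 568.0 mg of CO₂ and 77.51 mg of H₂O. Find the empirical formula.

C3H2

mol C = 0.5680 g CO₂ ÷ 44.009 g/mol = 0.012906 mol
mol H = 2 × 0.07751 g H₂O ÷ 18.015 g/mol = 0.0086051 mol
Divide by the smallest (0.0086051 mol): C 1.500, H 1.000
Multiplying each by 2 gives whole numbers: C 3.00, H 2.00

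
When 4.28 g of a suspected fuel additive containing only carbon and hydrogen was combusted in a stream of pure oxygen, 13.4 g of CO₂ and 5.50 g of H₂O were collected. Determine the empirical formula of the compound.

mol C = 13.4 g CO₂ ÷ 44.009 g/mol = 0.3045 mol
mol H = 2 × 5.50 g H₂O ÷ 18.015 g/mol = 0.6106 mol
Divide by the smallest (0.3045 mol): C 1.000, H 2.005

CH2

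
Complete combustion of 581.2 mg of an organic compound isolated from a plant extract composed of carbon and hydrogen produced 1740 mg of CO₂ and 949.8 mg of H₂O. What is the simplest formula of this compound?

mol C = 1.740 g CO₂ ÷ 44.009 g/mol = 0.039537 mol
mol H = 2 × 0.9498 g H₂O ÷ 18.015 g/mol = 0.10545 mol
Divide by the smallest (0.039537 mol): C 1.000, H 2.667
Multiplying each by 3 gives whole numbers: C 3.00, H 8.00

C3H8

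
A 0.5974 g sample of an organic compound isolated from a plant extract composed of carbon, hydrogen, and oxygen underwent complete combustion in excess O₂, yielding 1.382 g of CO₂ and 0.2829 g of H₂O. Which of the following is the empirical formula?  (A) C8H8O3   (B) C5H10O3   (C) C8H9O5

mol C = 1.382 g CO₂ ÷ 44.009 g/mol = 0.031403 mol
mol H = 2 × 0.2829 g H₂O ÷ 18.015 g/mol = 0.031407 mol
mass O = 0.5974 − (0.37718 + 0.031658) = 0.18856 g → mol O = 0.18856 ÷ 15.999 = 0.011786 mol
Divide by the smallest (0.011786 mol): C 2.664, H 2.665, O 1.000
Multiplying each by 3 gives whole numbers: C 7.99, H 7.99, O 3.00

(A) C8H8O3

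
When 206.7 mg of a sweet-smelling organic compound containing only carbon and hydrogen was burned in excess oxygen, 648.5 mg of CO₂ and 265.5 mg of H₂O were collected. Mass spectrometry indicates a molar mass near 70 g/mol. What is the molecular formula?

mol C = 0.6485 g CO₂ ÷ 44.009 g/mol = 0.014736 mol
mol H = 2 × 0.2655 g H₂O ÷ 18.015 g/mol = 0.029475 mol
Divide by the smallest (0.014736 mol): C 1.000, H 2.000
Empirical formula: CH2
Empirical-formula mass = 14.03 g/mol; 70 ÷ 14.03 ≈ 5, so the molecular formula is C5H10.

C5H10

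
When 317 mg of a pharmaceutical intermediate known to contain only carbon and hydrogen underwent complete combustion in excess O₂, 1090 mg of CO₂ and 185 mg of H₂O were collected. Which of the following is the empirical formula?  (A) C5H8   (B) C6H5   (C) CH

(B) C6H5

mol C = 1.09 g CO₂ ÷ 44.009 g/mol = 0.02477 mol
mol H = 2 × 0.185 g H₂O ÷ 18.015 g/mol = 0.02054 mol
Divide by the smallest (0.02054 mol): C 1.206, H 1.000
Multiplying each by 5 gives whole numbers: C 6.03, H 5.00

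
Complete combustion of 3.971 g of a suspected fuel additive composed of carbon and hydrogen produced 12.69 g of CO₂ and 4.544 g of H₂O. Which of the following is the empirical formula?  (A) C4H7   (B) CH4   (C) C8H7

mol C = 12.69 g CO₂ ÷ 44.009 g/mol = 0.28835 mol
mol H = 2 × 4.544 g H₂O ÷ 18.015 g/mol = 0.50447 mol
Divide by the smallest (0.28835 mol): C 1.000, H 1.749
Multiplying each by 4 gives whole numbers: C 4.00, H 7.00

(A) C4H7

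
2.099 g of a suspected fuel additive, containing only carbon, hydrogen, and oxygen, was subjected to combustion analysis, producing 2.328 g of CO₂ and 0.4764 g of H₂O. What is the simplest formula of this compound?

C3H3O5

mol C = 2.328 g CO₂ ÷ 44.009 g/mol = 0.052898 mol
mol H = 2 × 0.4764 g H₂O ÷ 18.015 g/mol = 0.052889 mol
mass O = 2.099 − (0.63536 + 0.053312) = 1.4103 g → mol O = 1.4103 ÷ 15.999 = 0.088151 mol
Divide by the smallest (0.052889 mol): C 1.000, H 1.000, O 1.667
Multiplying each by 3 gives whole numbers: C 3.00, H 3.00, O 5.00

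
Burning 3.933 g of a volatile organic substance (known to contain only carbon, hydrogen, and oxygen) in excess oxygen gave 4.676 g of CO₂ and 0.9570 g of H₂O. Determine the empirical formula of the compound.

mol C = 4.676 g CO₂ ÷ 44.009 g/mol = 0.10625 mol
mol H = 2 × 0.9570 g H₂O ÷ 18.015 g/mol = 0.10624 mol
mass O = 3.933 − (1.2762 + 0.10709) = 2.5497 g → mol O = 2.5497 ÷ 15.999 = 0.15937 mol
Divide by the smallest (0.10624 mol): C 1.000, H 1.000, O 1.500
Multiplying each by 2 gives whole numbers: C 2.00, H 2.00, O 3.00

C2H2O3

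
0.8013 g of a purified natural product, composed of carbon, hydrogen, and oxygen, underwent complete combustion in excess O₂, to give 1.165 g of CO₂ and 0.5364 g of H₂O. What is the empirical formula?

C4H9O4

mol C = 1.165 g CO₂ ÷ 44.009 g/mol = 0.026472 mol
mol H = 2 × 0.5364 g H₂O ÷ 18.015 g/mol = 0.059550 mol
mass O = 0.8013 − (0.31795 + 0.060027) = 0.42332 g → mol O = 0.42332 ÷ 15.999 = 0.026459 mol
Divide by the smallest (0.026459 mol): C 1.000, H 2.251, O 1.000
Multiplying each by 4 gives whole numbers: C 4.00, H 9.00, O 4.00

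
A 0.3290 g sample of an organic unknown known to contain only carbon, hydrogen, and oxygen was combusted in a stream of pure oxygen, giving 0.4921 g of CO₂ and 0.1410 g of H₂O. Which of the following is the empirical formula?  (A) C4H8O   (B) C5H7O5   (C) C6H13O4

(B) C5H7O5

mol C = 0.4921 g CO₂ ÷ 44.009 g/mol = 0.011182 mol
mol H = 2 × 0.1410 g H₂O ÷ 18.015 g/mol = 0.015654 mol
mass O = 0.3290 − (0.13430 + 0.015779) = 0.17892 g → mol O = 0.17892 ÷ 15.999 = 0.011183 mol
Divide by the smallest (0.011182 mol): C 1.000, H 1.400, O 1.000
Multiplying each by 5 gives whole numbers: C 5.00, H 7.00, O 5.00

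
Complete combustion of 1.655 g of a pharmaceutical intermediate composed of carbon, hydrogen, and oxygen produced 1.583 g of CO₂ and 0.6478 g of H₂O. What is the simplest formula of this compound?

CH2O2

mol C = 1.583 g CO₂ ÷ 44.009 g/mol = 0.035970 mol
mol H = 2 × 0.6478 g H₂O ÷ 18.015 g/mol = 0.071918 mol
mass O = 1.655 − (0.43203 + 0.072493) = 1.1505 g → mol O = 1.1505 ÷ 15.999 = 0.071909 mol
Divide by the smallest (0.035970 mol): C 1.000, H 1.999, O 1.999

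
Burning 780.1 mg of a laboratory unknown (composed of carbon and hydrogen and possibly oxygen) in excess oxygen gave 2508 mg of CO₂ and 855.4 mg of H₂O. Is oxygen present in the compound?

mol C = 2.508 g CO₂ ÷ 44.009 g/mol = 0.056988 mol
mol H = 2 × 0.8554 g H₂O ÷ 18.015 g/mol = 0.094965 mol
C and H together account for 0.78021 g — essentially the entire 0.7801 g sample — so the compound contains no oxygen.

no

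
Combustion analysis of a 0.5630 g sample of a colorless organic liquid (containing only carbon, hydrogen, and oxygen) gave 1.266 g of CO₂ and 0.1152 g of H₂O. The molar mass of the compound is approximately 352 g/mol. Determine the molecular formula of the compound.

mol C = 1.266 g CO₂ ÷ 44.009 g/mol = 0.028767 mol
mol H = 2 × 0.1152 g H₂O ÷ 18.015 g/mol = 0.012789 mol
mass O = 0.5630 − (0.34552 + 0.012892) = 0.20459 g → mol O = 0.20459 ÷ 15.999 = 0.012788 mol
Divide by the smallest (0.012788 mol): C 2.250, H 1.000, O 1.000
Multiplying each by 4 gives whole numbers: C 9.00, H 4.00, O 4.00
Empirical formula: C9H4O4
Empirical-formula mass = 176.13 g/mol; 352 ÷ 176.13 ≈ 2, so the molecular formula is C18H8O8.

C18H8O8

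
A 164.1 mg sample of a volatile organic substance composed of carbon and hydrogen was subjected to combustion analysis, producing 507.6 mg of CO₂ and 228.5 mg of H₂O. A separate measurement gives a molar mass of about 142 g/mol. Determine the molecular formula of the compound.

mol C = 0.5076 g CO₂ ÷ 44.009 g/mol = 0.011534 mol
mol H = 2 × 0.2285 g H₂O ÷ 18.015 g/mol = 0.025368 mol
Divide by the smallest (0.011534 mol): C 1.000, H 2.199
Multiplying each by 5 gives whole numbers: C 5.00, H 11.00
Empirical formula: C5H11
Empirical-formula mass = 71.14 g/mol; 142 ÷ 71.14 ≈ 2, so the molecular formula is C10H22.

C10H22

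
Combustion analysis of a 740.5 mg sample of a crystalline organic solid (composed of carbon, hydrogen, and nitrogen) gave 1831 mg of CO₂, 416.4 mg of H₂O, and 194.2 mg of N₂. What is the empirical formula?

mol C = 1.831 g CO₂ ÷ 44.009 g/mol = 0.041605 mol
mol H = 2 × 0.4164 g H₂O ÷ 18.015 g/mol = 0.046228 mol
mol N = 2 × 0.1942 g N₂ ÷ 28.014 g/mol = 0.013864 mol
Divide by the smallest (0.013864 mol): C 3.001, H 3.334, N 1.000
Multiplying each by 3 gives whole numbers: C 9.00, H 10.00, N 3.00

C9H10N3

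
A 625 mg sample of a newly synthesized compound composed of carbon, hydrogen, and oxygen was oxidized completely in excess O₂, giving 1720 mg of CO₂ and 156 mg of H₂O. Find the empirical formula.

C9H4O2

mol C = 1.72 g CO₂ ÷ 44.009 g/mol = 0.03908 mol
mol H = 2 × 0.156 g H₂O ÷ 18.015 g/mol = 0.01732 mol
mass O = 0.625 − (0.4694 + 0.01746) = 0.1381 g → mol O = 0.1381 ÷ 15.999 = 0.008633 mol
Divide by the smallest (0.008633 mol): C 4.527, H 2.006, O 1.000
Multiplying each by 2 gives whole numbers: C 9.05, H 4.01, O 2.00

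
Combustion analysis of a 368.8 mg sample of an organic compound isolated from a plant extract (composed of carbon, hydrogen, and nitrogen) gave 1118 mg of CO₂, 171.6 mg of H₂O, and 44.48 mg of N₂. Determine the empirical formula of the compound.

C8H6N

mol C = 1.118 g CO₂ ÷ 44.009 g/mol = 0.025404 mol
mol H = 2 × 0.1716 g H₂O ÷ 18.015 g/mol = 0.019051 mol
mol N = 2 × 0.04448 g N₂ ÷ 28.014 g/mol = 0.0031756 mol
Divide by the smallest (0.0031756 mol): C 8.000, H 5.999, N 1.000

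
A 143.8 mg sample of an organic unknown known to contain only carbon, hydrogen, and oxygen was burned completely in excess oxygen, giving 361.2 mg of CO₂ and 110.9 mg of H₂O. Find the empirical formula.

mol C = 0.3612 g CO₂ ÷ 44.009 g/mol = 0.0082074 mol
mol H = 2 × 0.1109 g H₂O ÷ 18.015 g/mol = 0.012312 mol
mass O = 0.1438 − (0.098579 + 0.012410) = 0.032810 g → mol O = 0.032810 ÷ 15.999 = 0.0020508 mol
Divide by the smallest (0.0020508 mol): C 4.002, H 6.004, O 1.000

C4H6O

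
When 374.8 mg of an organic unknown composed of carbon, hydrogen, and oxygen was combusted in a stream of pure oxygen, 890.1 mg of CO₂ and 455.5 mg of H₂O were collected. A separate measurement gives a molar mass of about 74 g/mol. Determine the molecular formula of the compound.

mol C = 0.8901 g CO₂ ÷ 44.009 g/mol = 0.020225 mol
mol H = 2 × 0.4555 g H₂O ÷ 18.015 g/mol = 0.050569 mol
mass O = 0.3748 − (0.24293 + 0.050974) = 0.080899 g → mol O = 0.080899 ÷ 15.999 = 0.0050565 mol
Divide by the smallest (0.0050565 mol): C 4.000, H 10.001, O 1.000
Empirical formula: C4H10O
Empirical-formula mass = 74.12 g/mol; 74 ÷ 74.12 ≈ 1, so the molecular formula is C4H10O.

C4H10O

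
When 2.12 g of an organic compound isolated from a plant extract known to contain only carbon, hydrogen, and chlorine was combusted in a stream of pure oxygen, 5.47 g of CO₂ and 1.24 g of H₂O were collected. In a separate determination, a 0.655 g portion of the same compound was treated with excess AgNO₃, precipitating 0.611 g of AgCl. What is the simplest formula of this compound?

mol C = 5.47 g CO₂ ÷ 44.009 g/mol = 0.1243 mol
mol H = 2 × 1.24 g H₂O ÷ 18.015 g/mol = 0.1377 mol
From the AgCl data: mol Cl per gram of compound = (0.611 ÷ 143.318) ÷ 0.655 = 0.006509 mol/g, so in the 2.12 g combustion sample mol Cl = 0.01380 mol
Divide by the smallest (0.01380 mol): C 9.008, H 9.977, Cl 1.000

C9H10Cl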